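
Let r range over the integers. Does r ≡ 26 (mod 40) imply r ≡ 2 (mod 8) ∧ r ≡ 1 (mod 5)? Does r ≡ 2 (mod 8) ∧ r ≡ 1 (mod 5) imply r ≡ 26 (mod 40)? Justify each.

(⇒) Suppose r ≡ 26 (mod 40); write r = 40j + 26. Since 8 ∣ 40, reducing mod 8 gives r ≡ 26 ≡ 2 (mod 8); since 5 ∣ 40, reducing mod 5 gives r ≡ 26 ≡ 1 (mod 5).

(⇐) Conversely, if r ≡ 2 (mod 8) and r ≡ 1 (mod 5), then by the Chinese remainder theorem r ≡ 26 (mod 40). This is exactly r ≡ 26 (mod 40).

Both directions hold; the statement is true.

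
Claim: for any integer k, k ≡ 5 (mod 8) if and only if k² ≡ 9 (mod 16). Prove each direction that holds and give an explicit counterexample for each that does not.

The forward direction holds; the converse fails.

(→) Suppose k ≡ 5 (mod 8). Working modulo 16, k ∈ {5, 13}; for each such r, r² ≡ 9 (mod 16).

(←) This fails: take k = 3. Then 3² = 9 ≡ 9 (mod 16), yet 3 ≡ 3 (mod 8), not 5.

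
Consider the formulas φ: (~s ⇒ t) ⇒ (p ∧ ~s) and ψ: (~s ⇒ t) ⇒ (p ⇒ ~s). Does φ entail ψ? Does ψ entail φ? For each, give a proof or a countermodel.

Only the forward implication holds.

(←) This fails. Under t = T, s = F, p = F, the left side is false but the right side is true.

(→) Assume the antecedent. If t is true, the antecedent forces (t = T, s = F, p = T), and (~s ⇒ t) ⇒ (p ⇒ ~s) holds there. If t is false, the antecedent forces (t = F, s = F, p = F) or (t = F, s = F, p = T), and (~s ⇒ t) ⇒ (p ⇒ ~s) holds there. Either way (~s ⇒ t) ⇒ (p ⇒ ~s) holds.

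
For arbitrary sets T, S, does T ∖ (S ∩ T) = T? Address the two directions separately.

(⟹) Let x ∈ T ∖ (S ∩ T). Then x ∈ T and x ∉ S, from which x ∈ T.

(⟸) This inclusion fails. Take T = {1}, S = {1}; then 1 ∈ T but 1 ∉ T ∖ (S ∩ T).

The sets are not equal: only the forward inclusion holds.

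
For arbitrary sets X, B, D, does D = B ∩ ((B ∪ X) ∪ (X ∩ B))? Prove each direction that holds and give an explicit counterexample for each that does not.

Neither inclusion holds.

(⊆) This inclusion fails. Take X = ∅, B = ∅, D = {1}; then 1 ∈ D but 1 ∉ B ∩ ((B ∪ X) ∪ (X ∩ B)).

(⊇) This inclusion fails. Take X = ∅, B = {1}, D = ∅; then 1 ∈ B ∩ ((B ∪ X) ∪ (X ∩ B)) but 1 ∉ D.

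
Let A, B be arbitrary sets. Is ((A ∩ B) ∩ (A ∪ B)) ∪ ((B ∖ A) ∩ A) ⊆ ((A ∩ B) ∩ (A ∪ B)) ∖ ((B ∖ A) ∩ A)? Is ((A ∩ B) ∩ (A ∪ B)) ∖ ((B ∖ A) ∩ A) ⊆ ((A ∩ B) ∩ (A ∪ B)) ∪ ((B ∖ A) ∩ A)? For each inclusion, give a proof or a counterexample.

(⟹) Let x ∈ ((A ∩ B) ∩ (A ∪ B)) ∪ ((B ∖ A) ∩ A). Then x ∈ A ∩ B, from which x ∈ ((A ∩ B) ∩ (A ∪ B)) ∖ ((B ∖ A) ∩ A).

(⟸) Let x ∈ ((A ∩ B) ∩ (A ∪ B)) ∖ ((B ∖ A) ∩ A). Then x ∈ A ∩ B, from which x ∈ ((A ∩ B) ∩ (A ∪ B)) ∪ ((B ∖ A) ∩ A).

Both inclusions hold; the sets are equal.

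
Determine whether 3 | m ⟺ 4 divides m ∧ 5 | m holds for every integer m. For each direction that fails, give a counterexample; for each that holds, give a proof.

Both directions fail.

Forward direction. This fails: take m = 3. Certainly 3 ∣ 3, but 4 ∤ 3.

Converse. This fails: take m = 20. Both 4 ∣ 20 and 5 ∣ 20, yet 20 is not a multiple of 3 (since 20 = 6·3 + 2), so 3 ∤ 20.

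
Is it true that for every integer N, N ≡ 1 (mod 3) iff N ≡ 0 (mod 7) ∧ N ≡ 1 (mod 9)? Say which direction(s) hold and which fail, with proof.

(⇒) This fails: N = 1 gives 1 ≡ 1 (mod 3) but 1 ≡ 1 (mod 7), so the conjunction on the right does not hold.

(⇐) Conversely, if N ≡ 0 (mod 7) and N ≡ 1 (mod 9), then by the Chinese remainder theorem N ≡ 28 (mod 63). Since 28 ≡ 1 (mod 3) and 3 ∣ 63, we get N ≡ 1 (mod 3).

(⇒) fails; (⇐) holds.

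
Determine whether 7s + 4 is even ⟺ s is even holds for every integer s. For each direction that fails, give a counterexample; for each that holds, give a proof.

(⇒) Suppose 7s + 4 is even. Since 7 is odd, 7s and s have the same parity, so 7s + 4 ≡ s + 4 (mod 2). As 4 is even, 7s + 4 is even exactly when s is even. Thus s is even.

(⇐) Conversely, suppose s is even; write s = 2j. Then 7s + 4 = 7·(2j) + 4 = 2·7j + 4, which is even.

Both directions hold; the statement is true.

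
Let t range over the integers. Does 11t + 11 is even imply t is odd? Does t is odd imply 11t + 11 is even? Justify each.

The biconditional holds.

(⇒) Suppose 11t + 11 is even. Since 11 is odd, 11t and t have the same parity, so 11t + 11 ≡ t + 11 (mod 2). As 11 is odd, 11t + 11 is even exactly when t is odd. Thus t is odd.

(⇐) Conversely, suppose t is odd; write t = 2j + 1. Then 11t + 11 = 11·(2j + 1) + 11 = 2·11j + 22, which is even.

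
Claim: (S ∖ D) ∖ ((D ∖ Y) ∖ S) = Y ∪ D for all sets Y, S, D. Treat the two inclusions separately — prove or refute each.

(⟹) This inclusion fails. Take Y = ∅, S = {1}, D = ∅; then 1 ∈ (S ∖ D) ∖ ((D ∖ Y) ∖ S) but 1 ∉ Y ∪ D.

(⟸) This inclusion fails. Take Y = {1}, S = ∅, D = ∅; then 1 ∈ Y ∪ D but 1 ∉ (S ∖ D) ∖ ((D ∖ Y) ∖ S).

Neither inclusion holds.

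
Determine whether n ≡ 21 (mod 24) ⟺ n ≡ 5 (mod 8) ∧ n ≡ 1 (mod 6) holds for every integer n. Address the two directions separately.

Both directions fail.

Forward direction. This fails: n = 21 gives 21 ≡ 21 (mod 24) but 21 ≡ 3 (mod 6), so the conjunction on the right does not hold.

Converse. This fails: n = 13 satisfies both congruences on the right (13 ≡ 5 mod 8 and 13 ≡ 1 mod 6) yet 13 ≡ 13 (mod 24), not 21.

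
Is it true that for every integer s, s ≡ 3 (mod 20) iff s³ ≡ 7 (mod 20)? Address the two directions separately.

(←) Suppose s³ ≡ 7 (mod 20). The only residue r in {0, …, 19} with r³ ≡ 7 (mod 20) is r = 3, so s ≡ 3 (mod 20).

(→) Suppose s ≡ 3 (mod 20). Write s = 20j + 3. Then (20j + 3)³ = 8000j³ + 3600j² + 540j + 27 = 20(400j³ + 180j² + 27j + 1) + 7, so s³ ≡ 7 (mod 20).

Equivalent; both directions hold.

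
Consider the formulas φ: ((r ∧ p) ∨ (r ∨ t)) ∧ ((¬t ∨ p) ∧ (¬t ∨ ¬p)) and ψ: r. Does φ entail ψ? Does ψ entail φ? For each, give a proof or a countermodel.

(⇒) Assume the antecedent. If p is true, the antecedent forces (p = T, t = F, r = T), and r holds there. If p is false, the antecedent forces (p = F, t = F, r = T), and r holds there. Either way r holds.

(⇐) This fails. Under p = F, t = T, r = T, the left side is false but the right side is true.

Not equivalent: only (⇒) holds.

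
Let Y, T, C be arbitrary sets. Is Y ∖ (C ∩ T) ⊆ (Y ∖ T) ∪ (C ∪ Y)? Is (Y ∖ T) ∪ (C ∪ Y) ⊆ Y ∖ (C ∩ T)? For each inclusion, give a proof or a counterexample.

Forward inclusion. Let x ∈ Y ∖ (C ∩ T). Then either x ∈ Y and x ∉ T, C; or x ∈ Y ∩ T and x ∉ C; or x ∈ Y ∩ C and x ∉ T. In each case x ∈ (Y ∖ T) ∪ (C ∪ Y), so Y ∖ (C ∩ T) ⊆ (Y ∖ T) ∪ (C ∪ Y).

Reverse inclusion. This inclusion fails. Take Y = ∅, T = ∅, C = {1}; then 1 ∈ (Y ∖ T) ∪ (C ∪ Y) but 1 ∉ Y ∖ (C ∩ T).

(⊆) holds; (⊇) fails.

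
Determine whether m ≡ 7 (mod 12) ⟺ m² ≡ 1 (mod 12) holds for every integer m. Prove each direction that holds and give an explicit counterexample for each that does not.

Forward direction. Suppose m ≡ 7 (mod 12). Write m = 12j + 7. Then (12j + 7)² = 144j² + 168j + 49 = 12(12j² + 14j + 4) + 1, so m² ≡ 1 (mod 12).

Converse. This fails: take m = 1. Then 1² = 1 ≡ 1 (mod 12), yet 1 ≡ 1 (mod 12), not 7.

Only the forward direction holds.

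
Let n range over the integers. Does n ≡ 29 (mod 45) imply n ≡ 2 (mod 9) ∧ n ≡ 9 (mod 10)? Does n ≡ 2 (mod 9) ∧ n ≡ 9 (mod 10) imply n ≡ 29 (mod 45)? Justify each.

(⇒) fails; (⇐) holds.

Forward direction. This fails: n = 74 gives 74 ≡ 29 (mod 45) but 74 ≡ 4 (mod 10), so the conjunction on the right does not hold.

Converse. If n ≡ 2 (mod 9) and n ≡ 9 (mod 10), then by the Chinese remainder theorem n ≡ 29 (mod 90). Since 29 ≡ 29 (mod 45) and 45 ∣ 90, we get n ≡ 29 (mod 45).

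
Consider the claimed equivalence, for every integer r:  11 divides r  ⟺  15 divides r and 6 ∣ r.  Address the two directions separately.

Neither direction holds.

Forward direction. This fails: take r = 11. Certainly 11 ∣ 11, but 15 ∤ 11.

Converse. This fails: take r = 30. Both 15 ∣ 30 and 6 ∣ 30, yet 30 is not a multiple of 11 (since 30 = 2·11 + 8), so 11 ∤ 30.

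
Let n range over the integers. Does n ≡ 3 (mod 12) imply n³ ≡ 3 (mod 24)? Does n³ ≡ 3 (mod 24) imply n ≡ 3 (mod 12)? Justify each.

Forward direction. This fails: take n = 15. Then 15 ≡ 3 (mod 12), but 15³ = 3375 ≡ 15 (mod 24), not 3.

Converse. The residues r modulo 24 with r³ ≡ 3 (mod 24) are exactly {3}, and each is ≡ 3 (mod 12).

Not equivalent: only (⇐) holds.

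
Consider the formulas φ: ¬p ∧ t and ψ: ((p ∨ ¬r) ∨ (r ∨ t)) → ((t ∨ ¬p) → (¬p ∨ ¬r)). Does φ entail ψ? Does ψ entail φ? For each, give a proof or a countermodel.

Only the forward implication holds.

(⟹) Assume the antecedent. If t is true, the antecedent forces (t = T, p = F, r = F) or (t = T, p = F, r = T), and the consequent holds there. If t is false, the antecedent cannot hold. Either way the consequent holds.

(⟸) This fails. Under t = F, p = F, r = F, the left side is false but the right side is true.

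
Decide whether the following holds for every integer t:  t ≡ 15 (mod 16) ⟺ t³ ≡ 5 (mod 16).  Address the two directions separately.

[⇒] This fails: take t = 15. Then 15 ≡ 15 (mod 16), but 15³ = 3375 ≡ 15 (mod 16), not 5.

[⇐] This fails: take t = 13. Then 13³ = 2197 ≡ 5 (mod 16), yet 13 ≡ 13 (mod 16), not 15.

Both directions fail.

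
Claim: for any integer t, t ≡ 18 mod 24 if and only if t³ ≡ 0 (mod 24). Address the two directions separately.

The forward direction holds; the converse fails.

(⇒) Suppose t ≡ 18 mod 24. Write t = 24j + 18. Then (24j + 18)³ = 13824j³ + 31104j² + 23328j + 5832 = 24(576j³ + 1296j² + 972j + 243) + 0, so t³ ≡ 0 (mod 24).

(⇐) This fails: take t = 0. Then 0³ = 0 ≡ 0 (mod 24), yet 0 ≡ 0 (mod 24), not 18.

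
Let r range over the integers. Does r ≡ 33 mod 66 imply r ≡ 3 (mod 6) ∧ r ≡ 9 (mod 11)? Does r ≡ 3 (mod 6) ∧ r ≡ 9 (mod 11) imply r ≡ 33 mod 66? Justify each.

Both directions fail.

(⟹) This fails: r = 33 gives 33 ≡ 33 (mod 66) but 33 ≡ 0 (mod 11), so the conjunction on the right does not hold.

(⟸) This fails: r = 9 satisfies both congruences on the right (9 ≡ 3 mod 6 and 9 ≡ 9 mod 11) yet 9 ≡ 9 (mod 66), not 33.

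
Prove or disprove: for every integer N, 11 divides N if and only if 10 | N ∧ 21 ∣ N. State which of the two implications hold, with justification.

(→) This fails: take N = 11. Certainly 11 ∣ 11, but 10 ∤ 11.

(←) This fails: take N = 210. Both 10 ∣ 210 and 21 ∣ 210, yet 210 is not a multiple of 11 (since 210 = 19·11 + 1), so 11 ∤ 210.

Neither implication holds.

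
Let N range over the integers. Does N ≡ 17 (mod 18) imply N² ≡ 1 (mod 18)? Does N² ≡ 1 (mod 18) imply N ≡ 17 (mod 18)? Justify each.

Only the forward implication holds.

(⇒) Suppose N ≡ 17 (mod 18). Write N = 18j + 17. Then (18j + 17)² = 324j² + 612j + 289 = 18(18j² + 34j + 16) + 1, so N² ≡ 1 (mod 18).

(⇐) This fails: take N = 1. Then 1² = 1 ≡ 1 (mod 18), yet 1 ≡ 1 (mod 18), not 17.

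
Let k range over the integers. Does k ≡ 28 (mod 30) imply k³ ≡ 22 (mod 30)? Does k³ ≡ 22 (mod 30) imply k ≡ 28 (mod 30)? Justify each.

(⟹) Suppose k ≡ 28 (mod 30). Write k = 30j + 28. Then (30j + 28)³ = 27000j³ + 75600j² + 70560j + 21952 = 30(900j³ + 2520j² + 2352j + 731) + 22, so k³ ≡ 22 (mod 30).

(⟸) Conversely, suppose k³ ≡ 22 (mod 30). The only residue r in {0, …, 29} with r³ ≡ 22 (mod 30) is r = 28, so k ≡ 28 (mod 30).

Equivalent; both directions hold.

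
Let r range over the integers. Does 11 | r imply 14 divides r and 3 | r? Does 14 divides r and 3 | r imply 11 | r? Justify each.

(⇒) This fails: take r = 11. Certainly 11 ∣ 11, but 14 ∤ 11.

(⇐) This fails: take r = 42. Both 14 ∣ 42 and 3 ∣ 42, yet 42 is not a multiple of 11 (since 42 = 3·11 + 9), so 11 ∤ 42.

Both directions fail.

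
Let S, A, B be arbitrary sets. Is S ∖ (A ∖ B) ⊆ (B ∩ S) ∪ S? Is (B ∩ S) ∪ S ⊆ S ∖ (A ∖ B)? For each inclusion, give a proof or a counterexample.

The sets are not equal: only the forward inclusion holds.

(⟹) Let x ∈ S ∖ (A ∖ B). Then either x ∈ S and x ∉ A, B; or x ∈ S ∩ B and x ∉ A; or x ∈ S ∩ A ∩ B. In each case x ∈ (B ∩ S) ∪ S, so S ∖ (A ∖ B) ⊆ (B ∩ S) ∪ S.

(⟸) This inclusion fails. Take S = {1}, A = {1}, B = ∅; then 1 ∈ (B ∩ S) ∪ S but 1 ∉ S ∖ (A ∖ B).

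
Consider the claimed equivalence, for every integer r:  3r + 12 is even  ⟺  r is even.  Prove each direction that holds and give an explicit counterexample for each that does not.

[⇒] Suppose 3r + 12 is even. Since 3 is odd, 3r and r have the same parity, so 3r + 12 ≡ r + 12 (mod 2). As 12 is even, 3r + 12 is even exactly when r is even. Thus r is even.

[⇐] Conversely, suppose r is even; write r = 2j. Then 3r + 12 = 3·(2j) + 12 = 2·3j + 12, which is even.

Both implications hold.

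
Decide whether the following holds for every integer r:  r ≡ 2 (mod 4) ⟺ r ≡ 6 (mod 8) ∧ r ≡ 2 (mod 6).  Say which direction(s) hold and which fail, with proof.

Forward direction. This fails: r = 2 gives 2 ≡ 2 (mod 4) but 2 ≡ 2 (mod 8), so the conjunction on the right does not hold.

Converse. If r ≡ 6 (mod 8) and r ≡ 2 (mod 6), then by the Chinese remainder theorem r ≡ 14 (mod 24). Since 14 ≡ 2 (mod 4) and 4 ∣ 24, we get r ≡ 2 (mod 4).

Only the converse holds.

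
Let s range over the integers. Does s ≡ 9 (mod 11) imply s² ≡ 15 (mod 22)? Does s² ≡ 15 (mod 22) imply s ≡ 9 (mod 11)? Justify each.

Forward direction. This fails: take s = 20. Then 20 ≡ 9 (mod 11), but 20² = 400 ≡ 4 (mod 22), not 15.

Converse. This fails: take s = 13. Then 13² = 169 ≡ 15 (mod 22), yet 13 ≡ 2 (mod 11), not 9.

Both directions fail.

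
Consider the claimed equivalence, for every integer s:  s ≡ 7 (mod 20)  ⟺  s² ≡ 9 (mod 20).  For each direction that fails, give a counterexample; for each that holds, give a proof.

Forward direction. Suppose s ≡ 7 (mod 20). Write s = 20j + 7. Then (20j + 7)² = 400j² + 280j + 49 = 20(20j² + 14j + 2) + 9, so s² ≡ 9 (mod 20).

Converse. This fails: take s = 3. Then 3² = 9 ≡ 9 (mod 20), yet 3 ≡ 3 (mod 20), not 7.

The forward direction holds; the converse fails.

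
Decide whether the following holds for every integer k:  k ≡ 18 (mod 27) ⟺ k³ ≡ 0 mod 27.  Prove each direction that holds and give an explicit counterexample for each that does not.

Not equivalent: only (⇒) holds.

(⇒) Suppose k ≡ 18 (mod 27). Write k = 27j + 18. Then (27j + 18)³ = 19683j³ + 39366j² + 26244j + 5832 = 27(729j³ + 1458j² + 972j + 216) + 0, so k³ ≡ 0 (mod 27).

(⇐) This fails: take k = 0. Then 0³ = 0 ≡ 0 (mod 27), yet 0 ≡ 0 (mod 27), not 18.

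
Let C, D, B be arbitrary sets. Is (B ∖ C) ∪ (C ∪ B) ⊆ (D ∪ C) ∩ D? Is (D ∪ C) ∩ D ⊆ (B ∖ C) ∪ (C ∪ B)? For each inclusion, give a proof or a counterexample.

(⟹) This inclusion fails. Take C = {1}, D = ∅, B = ∅; then 1 ∈ (B ∖ C) ∪ (C ∪ B) but 1 ∉ (D ∪ C) ∩ D.

(⟸) This inclusion fails. Take C = ∅, D = {1}, B = ∅; then 1 ∈ (D ∪ C) ∩ D but 1 ∉ (B ∖ C) ∪ (C ∪ B).

Both inclusions fail.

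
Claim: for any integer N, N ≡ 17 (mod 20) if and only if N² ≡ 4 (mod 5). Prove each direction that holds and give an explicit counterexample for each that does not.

(→) Suppose N ≡ 17 (mod 20). Then N² ≡ 17² = 289 (mod 20), and since 5 ∣ 20, also N² ≡ 4 (mod 5).

(←) This fails: take N = 2. Then 2² = 4 ≡ 4 (mod 5), yet 2 ≡ 2 (mod 20), not 17.

The forward direction holds; the converse fails.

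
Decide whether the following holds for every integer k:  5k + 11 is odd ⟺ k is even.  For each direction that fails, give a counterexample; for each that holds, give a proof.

Equivalent; both directions hold.

(⟹) Suppose 5k + 11 is odd. Since 5 is odd, 5k and k have the same parity, so 5k + 11 ≡ k + 11 (mod 2). As 11 is odd, 5k + 11 is odd exactly when k is even. Thus k is even.

(⟸) Conversely, suppose k is even; write k = 2j. Then 5k + 11 = 5·(2j) + 11 = 2·5j + 11, which is odd.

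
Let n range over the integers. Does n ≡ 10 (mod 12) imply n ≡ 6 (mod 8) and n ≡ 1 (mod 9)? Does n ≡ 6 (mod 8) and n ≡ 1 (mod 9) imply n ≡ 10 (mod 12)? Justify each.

(⇒) This fails: n = 34 gives 34 ≡ 10 (mod 12) but 34 ≡ 2 (mod 8), so the conjunction on the right does not hold.

(⇐) Conversely, if n ≡ 6 (mod 8) and n ≡ 1 (mod 9), then by the Chinese remainder theorem n ≡ 46 (mod 72). Since 46 ≡ 10 (mod 12) and 12 ∣ 72, we get n ≡ 10 (mod 12).

Only the reverse direction holds.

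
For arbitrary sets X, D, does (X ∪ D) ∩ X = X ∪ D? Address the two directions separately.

(⊆) holds; (⊇) fails.

Forward inclusion. Let x ∈ (X ∪ D) ∩ X. Then either x ∈ X and x ∉ D; or x ∈ X ∩ D. In each case x ∈ X ∪ D, so (X ∪ D) ∩ X ⊆ X ∪ D.

Reverse inclusion. This inclusion fails. Take X = ∅, D = {1}; then 1 ∈ X ∪ D but 1 ∉ (X ∪ D) ∩ X.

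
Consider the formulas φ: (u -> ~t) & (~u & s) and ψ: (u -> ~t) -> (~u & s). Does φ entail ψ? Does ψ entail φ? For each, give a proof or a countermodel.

(⇒) Assume the antecedent. If s is true, the antecedent forces (s = T, t = F, u = F) or (s = T, t = T, u = F), and (u -> ~t) -> (~u & s) holds there. If s is false, the antecedent cannot hold. Either way (u -> ~t) -> (~u & s) holds.

(⇐) This fails. Under s = F, t = T, u = T, the left side is false but the right side is true.

Only the forward direction holds.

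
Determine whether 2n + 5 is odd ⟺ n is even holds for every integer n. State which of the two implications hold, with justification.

The forward direction fails; the converse holds.

(→) This fails: take n = 3. Then 2n + 5 = 11, which is odd, yet n = 3 is odd, not even.

(←) Suppose n is even. Since 2 is even, 2n is even for every n, so 2n + 5 has the same parity as 5, which is odd. Hence 2n + 5 is odd.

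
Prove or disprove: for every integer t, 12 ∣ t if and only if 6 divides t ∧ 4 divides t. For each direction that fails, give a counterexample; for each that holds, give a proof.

[⇒] If 12 ∣ t, write t = 12q. Since 12 = 2·6, t = 6·(2q), so 6 ∣ t; and since 12 = 3·4, t = 4·(3q), so 4 ∣ t.

[⇐] Suppose 6 ∣ t and 4 ∣ t. Any common multiple of 6 and 4 is a multiple of their lcm; here lcm(6, 4) = 6·4/gcd(6, 4) = 24/2 = 12, so 12 ∣ t.

Both directions hold.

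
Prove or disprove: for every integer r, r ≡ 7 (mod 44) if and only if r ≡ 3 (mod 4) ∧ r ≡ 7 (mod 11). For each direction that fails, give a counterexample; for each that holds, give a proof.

Forward direction. Suppose r ≡ 7 (mod 44); write r = 44j + 7. Since 4 ∣ 44, reducing mod 4 gives r ≡ 7 ≡ 3 (mod 4); since 11 ∣ 44, reducing mod 11 gives r ≡ 7 (mod 11).

Converse. If r ≡ 3 (mod 4) and r ≡ 7 (mod 11), then by the Chinese remainder theorem r ≡ 7 (mod 44). This is exactly r ≡ 7 (mod 44).

Equivalent; both directions hold.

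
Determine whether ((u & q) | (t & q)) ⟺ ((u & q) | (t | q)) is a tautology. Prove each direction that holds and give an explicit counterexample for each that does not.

(⇒) holds; (⇐) fails.

(⇐) This fails. Under q = T, u = F, t = F, the left side is false but the right side is true.

(⇒) Assume the antecedent. If q is true, (u & q) | (t | q) reduces to true regardless of the other variables. If q is false, the antecedent cannot hold. Either way (u & q) | (t | q) holds.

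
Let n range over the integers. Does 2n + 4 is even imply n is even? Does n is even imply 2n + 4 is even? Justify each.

The forward direction fails; the converse holds.

(⇒) This fails: take n = 5. Then 2n + 4 = 14, which is even, yet n = 5 is odd, not even.

(⇐) Suppose n is even. Since 2 is even, 2n is even for every n, so 2n + 4 has the same parity as 4, which is even. Hence 2n + 4 is even.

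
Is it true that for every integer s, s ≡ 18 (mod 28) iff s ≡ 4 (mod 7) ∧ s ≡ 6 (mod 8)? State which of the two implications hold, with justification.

The forward direction fails; the converse holds.

(→) This fails: s = 18 gives 18 ≡ 18 (mod 28) but 18 ≡ 2 (mod 8), so the conjunction on the right does not hold.

(←) Conversely, if s ≡ 4 (mod 7) and s ≡ 6 (mod 8), then by the Chinese remainder theorem s ≡ 46 (mod 56). Since 46 ≡ 18 (mod 28) and 28 ∣ 56, we get s ≡ 18 (mod 28).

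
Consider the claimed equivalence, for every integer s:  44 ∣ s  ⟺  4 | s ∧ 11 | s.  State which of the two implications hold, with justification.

Both implications hold.

(⟹) If 44 ∣ s, write s = 44q. Since 44 = 11·4, s = 4·(11q), so 4 ∣ s; and since 44 = 4·11, s = 11·(4q), so 11 ∣ s.

(⟸) Suppose 4 ∣ s and 11 ∣ s. Any common multiple of 4 and 11 is a multiple of their lcm; here gcd(4, 11) = 1, so lcm(4, 11) = 4·11 = 44, so 44 ∣ s.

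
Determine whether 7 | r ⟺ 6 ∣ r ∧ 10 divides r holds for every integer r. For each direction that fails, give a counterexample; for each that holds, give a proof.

[⇒] This fails: take r = 7. Certainly 7 ∣ 7, but 6 ∤ 7.

[⇐] This fails: take r = 30. Both 6 ∣ 30 and 10 ∣ 30, yet 30 is not a multiple of 7 (since 30 = 4·7 + 2), so 7 ∤ 30.

Neither direction holds.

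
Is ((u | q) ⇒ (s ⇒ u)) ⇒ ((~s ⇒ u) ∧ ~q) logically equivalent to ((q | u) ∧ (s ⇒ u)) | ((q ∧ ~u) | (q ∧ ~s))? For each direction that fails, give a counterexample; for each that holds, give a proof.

(→) This fails. Under q = F, s = T, u = F, the left side is true but the right side is false.

(←) This fails. Under q = T, s = F, u = F, the left side is false but the right side is true.

(⇒) fails and (⇐) fails.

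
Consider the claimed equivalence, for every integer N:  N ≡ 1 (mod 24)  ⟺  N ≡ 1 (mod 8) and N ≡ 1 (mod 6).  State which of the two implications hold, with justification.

(⇒) Suppose N ≡ 1 (mod 24); write N = 24j + 1. Since 8 ∣ 24, reducing mod 8 gives N ≡ 1 (mod 8); since 6 ∣ 24, reducing mod 6 gives N ≡ 1 (mod 6).

(⇐) Conversely, if N ≡ 1 (mod 8) and N ≡ 1 (mod 6), then by the Chinese remainder theorem N ≡ 1 (mod 24). This is exactly N ≡ 1 (mod 24).

Equivalent; both directions hold.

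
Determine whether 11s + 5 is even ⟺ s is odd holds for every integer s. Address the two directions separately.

Equivalent; both directions hold.

(⟹) Suppose 11s + 5 is even. Since 11 is odd, 11s and s have the same parity, so 11s + 5 ≡ s + 5 (mod 2). As 5 is odd, 11s + 5 is even exactly when s is odd. Thus s is odd.

(⟸) Conversely, suppose s is odd; write s = 2j + 1. Then 11s + 5 = 11·(2j + 1) + 5 = 2·11j + 16, which is even.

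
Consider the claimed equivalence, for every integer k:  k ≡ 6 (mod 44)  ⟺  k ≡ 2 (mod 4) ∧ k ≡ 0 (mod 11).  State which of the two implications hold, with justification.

[⇒] This fails: k = 6 gives 6 ≡ 6 (mod 44) but 6 ≡ 6 (mod 11), so the conjunction on the right does not hold.

[⇐] This fails: k = 22 satisfies both congruences on the right (22 ≡ 2 mod 4 and 22 ≡ 0 mod 11) yet 22 ≡ 22 (mod 44), not 6.

Both directions fail.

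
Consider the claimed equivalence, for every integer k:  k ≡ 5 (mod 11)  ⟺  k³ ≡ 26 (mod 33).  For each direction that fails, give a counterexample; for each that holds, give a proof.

Only the reverse direction holds.

(⟹) This fails: take k = 16. Then 16 ≡ 5 (mod 11), but 16³ = 4096 ≡ 4 (mod 33), not 26.

(⟸) Conversely, the residues r modulo 33 with r³ ≡ 26 (mod 33) are exactly {5}, and each is ≡ 5 (mod 11).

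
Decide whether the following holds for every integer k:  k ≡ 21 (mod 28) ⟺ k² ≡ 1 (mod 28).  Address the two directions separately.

Forward direction. This fails: take k = 21. Then 21 ≡ 21 (mod 28), but 21² = 441 ≡ 21 (mod 28), not 1.

Converse. This fails: take k = 1. Then 1² = 1 ≡ 1 (mod 28), yet 1 ≡ 1 (mod 28), not 21.

Both directions fail.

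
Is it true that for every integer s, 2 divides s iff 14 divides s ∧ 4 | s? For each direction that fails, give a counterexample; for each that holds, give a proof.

Only the reverse direction holds.

Converse. Suppose 14 ∣ s and 4 ∣ s. Any common multiple of 14 and 4 is a multiple of their lcm; here lcm(14, 4) = 14·4/gcd(14, 4) = 56/2 = 28, so 28 ∣ s. Since 2 ∣ 28, it follows that 2 ∣ s.

Forward direction. This fails: take s = 2. Certainly 2 ∣ 2, but 14 ∤ 2.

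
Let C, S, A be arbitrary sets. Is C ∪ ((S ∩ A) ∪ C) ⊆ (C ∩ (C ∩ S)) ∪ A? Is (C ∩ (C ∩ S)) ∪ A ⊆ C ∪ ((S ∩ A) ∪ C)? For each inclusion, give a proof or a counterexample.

Both inclusions fail.

(⟹) This inclusion fails. Take C = {1}, S = ∅, A = ∅; then 1 ∈ C ∪ ((S ∩ A) ∪ C) but 1 ∉ (C ∩ (C ∩ S)) ∪ A.

(⟸) This inclusion fails. Take C = ∅, S = ∅, A = {1}; then 1 ∈ (C ∩ (C ∩ S)) ∪ A but 1 ∉ C ∪ ((S ∩ A) ∪ C).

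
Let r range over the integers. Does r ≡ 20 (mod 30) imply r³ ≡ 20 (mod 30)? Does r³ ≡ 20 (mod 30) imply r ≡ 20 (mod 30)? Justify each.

Both directions hold.

(⇐) Suppose r³ ≡ 20 (mod 30). The only residue r in {0, …, 29} with r³ ≡ 20 (mod 30) is r = 20, so r ≡ 20 (mod 30).

(⇒) Suppose r ≡ 20 (mod 30). Write r = 30j + 20. Then (30j + 20)³ = 27000j³ + 54000j² + 36000j + 8000 = 30(900j³ + 1800j² + 1200j + 266) + 20, so r³ ≡ 20 (mod 30).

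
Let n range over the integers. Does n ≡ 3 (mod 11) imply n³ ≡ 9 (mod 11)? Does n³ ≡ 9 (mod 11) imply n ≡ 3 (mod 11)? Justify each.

Neither implication holds.

[⇒] This fails: take n = 3. Then 3 ≡ 3 (mod 11), but 3³ = 27 ≡ 5 (mod 11), not 9.

[⇐] This fails: take n = 4. Then 4³ = 64 ≡ 9 (mod 11), yet 4 ≡ 4 (mod 11), not 3.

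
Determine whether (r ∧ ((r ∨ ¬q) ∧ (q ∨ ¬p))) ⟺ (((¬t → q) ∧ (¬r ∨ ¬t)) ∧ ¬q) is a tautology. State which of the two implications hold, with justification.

Neither direction holds.

[⇒] This fails. Under t = F, p = F, r = T, q = F, the left side is true but the right side is false.

[⇐] This fails. Under t = T, p = F, r = F, q = F, the left side is false but the right side is true.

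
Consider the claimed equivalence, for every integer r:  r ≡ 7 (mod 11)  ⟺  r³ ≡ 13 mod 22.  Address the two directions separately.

Only the converse holds.

(⟹) This fails: take r = 18. Then 18 ≡ 7 (mod 11), but 18³ = 5832 ≡ 2 (mod 22), not 13.

(⟸) Conversely, the residues r modulo 22 with r³ ≡ 13 (mod 22) are exactly {7}, and each is ≡ 7 (mod 11).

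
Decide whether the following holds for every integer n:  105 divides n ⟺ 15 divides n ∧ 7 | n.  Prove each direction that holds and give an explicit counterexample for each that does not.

Both implications hold.

(→) If 105 ∣ n, write n = 105q. Since 105 = 7·15, n = 15·(7q), so 15 ∣ n; and since 105 = 15·7, n = 7·(15q), so 7 ∣ n.

(←) Suppose 15 ∣ n and 7 ∣ n. Any common multiple of 15 and 7 is a multiple of their lcm; here gcd(15, 7) = 1, so lcm(15, 7) = 15·7 = 105, so 105 ∣ n.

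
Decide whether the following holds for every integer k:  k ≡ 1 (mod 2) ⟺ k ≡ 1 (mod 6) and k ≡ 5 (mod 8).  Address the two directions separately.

Not equivalent: only (⇐) holds.

(⟹) This fails: k = 1 gives 1 ≡ 1 (mod 2) but 1 ≡ 1 (mod 8), so the conjunction on the right does not hold.

(⟸) Conversely, if k ≡ 1 (mod 6) and k ≡ 5 (mod 8), then by the Chinese remainder theorem k ≡ 13 (mod 24). Since 13 ≡ 1 (mod 2) and 2 ∣ 24, we get k ≡ 1 (mod 2).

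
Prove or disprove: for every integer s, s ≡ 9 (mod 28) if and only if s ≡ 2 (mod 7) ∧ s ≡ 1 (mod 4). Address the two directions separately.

Both directions hold; the statement is true.

(←) If s ≡ 2 (mod 7) and s ≡ 1 (mod 4), then by the Chinese remainder theorem s ≡ 9 (mod 28). This is exactly s ≡ 9 (mod 28).

(→) Suppose s ≡ 9 (mod 28); write s = 28j + 9. Since 7 ∣ 28, reducing mod 7 gives s ≡ 9 ≡ 2 (mod 7); since 4 ∣ 28, reducing mod 4 gives s ≡ 9 ≡ 1 (mod 4).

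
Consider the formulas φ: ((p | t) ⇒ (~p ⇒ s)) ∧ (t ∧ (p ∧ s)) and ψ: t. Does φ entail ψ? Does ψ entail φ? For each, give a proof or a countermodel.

Only the forward implication holds.

(←) This fails. Under s = F, t = T, p = F, the left side is false but the right side is true.

(→) Assume the antecedent. If s is true, the antecedent forces (s = T, t = T, p = T), and t holds there. If s is false, the antecedent cannot hold. Either way t holds.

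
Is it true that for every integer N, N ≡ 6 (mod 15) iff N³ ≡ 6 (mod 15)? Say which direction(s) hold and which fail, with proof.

(⟹) Suppose N ≡ 6 (mod 15). Write N = 15j + 6. Then (15j + 6)³ = 3375j³ + 4050j² + 1620j + 216 = 15(225j³ + 270j² + 108j + 14) + 6, so N³ ≡ 6 (mod 15).

(⟸) Conversely, suppose N³ ≡ 6 (mod 15). The only residue r in {0, …, 14} with r³ ≡ 6 (mod 15) is r = 6, so N ≡ 6 (mod 15).

Both implications hold.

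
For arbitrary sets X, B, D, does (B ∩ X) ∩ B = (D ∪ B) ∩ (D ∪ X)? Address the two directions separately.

(⊆) holds; (⊇) fails.

(⊆) Let x ∈ (B ∩ X) ∩ B. Then either x ∈ X ∩ B and x ∉ D; or x ∈ X ∩ B ∩ D. In each case x ∈ (D ∪ B) ∩ (D ∪ X), so (B ∩ X) ∩ B ⊆ (D ∪ B) ∩ (D ∪ X).

(⊇) This inclusion fails. Take X = ∅, B = ∅, D = {1}; then 1 ∈ (D ∪ B) ∩ (D ∪ X) but 1 ∉ (B ∩ X) ∩ B.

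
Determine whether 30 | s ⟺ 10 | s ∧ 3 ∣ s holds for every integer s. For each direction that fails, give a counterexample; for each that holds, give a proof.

Equivalent; both directions hold.

[⇐] Suppose 10 ∣ s and 3 ∣ s. Any common multiple of 10 and 3 is a multiple of their lcm; here gcd(10, 3) = 1, so lcm(10, 3) = 10·3 = 30, so 30 ∣ s.

[⇒] If 30 ∣ s, write s = 30q. Since 30 = 3·10, s = 10·(3q), so 10 ∣ s; and since 30 = 10·3, s = 3·(10q), so 3 ∣ s.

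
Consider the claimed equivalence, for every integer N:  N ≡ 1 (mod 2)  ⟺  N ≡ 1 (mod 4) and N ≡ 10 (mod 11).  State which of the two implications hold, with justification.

Only the converse holds.

(⇒) This fails: N = 1 gives 1 ≡ 1 (mod 2) but 1 ≡ 1 (mod 11), so the conjunction on the right does not hold.

(⇐) Conversely, if N ≡ 1 (mod 4) and N ≡ 10 (mod 11), then by the Chinese remainder theorem N ≡ 21 (mod 44). Since 21 ≡ 1 (mod 2) and 2 ∣ 44, we get N ≡ 1 (mod 2).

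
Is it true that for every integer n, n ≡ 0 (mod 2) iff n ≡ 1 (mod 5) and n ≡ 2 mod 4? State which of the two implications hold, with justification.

Only the converse holds.

(←) If n ≡ 1 (mod 5) and n ≡ 2 (mod 4), then by the Chinese remainder theorem n ≡ 6 (mod 20). Since 6 ≡ 0 (mod 2) and 2 ∣ 20, we get n ≡ 0 (mod 2).

(→) This fails: n = 0 gives 0 ≡ 0 (mod 2) but 0 ≡ 0 (mod 5), so the conjunction on the right does not hold.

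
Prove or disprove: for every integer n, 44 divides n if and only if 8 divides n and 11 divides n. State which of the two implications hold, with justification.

The forward direction fails; the converse holds.

(→) This fails: take n = 44. Certainly 44 ∣ 44, but 8 ∤ 44.

(←) Suppose 8 ∣ n and 11 ∣ n. Any common multiple of 8 and 11 is a multiple of their lcm; here gcd(8, 11) = 1, so lcm(8, 11) = 8·11 = 88, so 88 ∣ n. Since 44 ∣ 88, it follows that 44 ∣ n.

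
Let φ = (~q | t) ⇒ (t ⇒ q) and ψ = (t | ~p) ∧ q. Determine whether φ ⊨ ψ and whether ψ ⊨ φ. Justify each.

The forward direction fails; the converse holds.

(→) This fails. Under q = F, p = F, t = F, the left side is true but the right side is false.

(←) Assume the antecedent. If q is true, (~q | t) ⇒ (t ⇒ q) reduces to true regardless of the other variables. If q is false, the antecedent cannot hold. Either way (~q | t) ⇒ (t ⇒ q) holds.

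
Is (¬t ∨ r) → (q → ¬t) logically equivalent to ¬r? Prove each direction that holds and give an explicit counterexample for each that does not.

Only the reverse direction holds.

(⟹) This fails. Under r = T, t = F, q = F, the left side is true but the right side is false.

(⟸) Assume the antecedent. If r is true, the antecedent cannot hold. If r is false, (¬t ∨ r) → (q → ¬t) reduces to true regardless of the other variables. Either way (¬t ∨ r) → (q → ¬t) holds.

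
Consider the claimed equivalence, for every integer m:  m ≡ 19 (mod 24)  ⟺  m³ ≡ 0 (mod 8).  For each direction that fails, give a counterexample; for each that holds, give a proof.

Neither direction holds.

(→) This fails: take m = 19. Then 19 ≡ 19 (mod 24), but 19³ = 6859 ≡ 3 (mod 8), not 0.

(←) This fails: take m = 0. Then 0³ = 0 ≡ 0 (mod 8), yet 0 ≡ 0 (mod 24), not 19.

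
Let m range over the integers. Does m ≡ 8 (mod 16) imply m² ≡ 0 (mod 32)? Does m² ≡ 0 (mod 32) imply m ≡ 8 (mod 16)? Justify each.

(⟹) Suppose m ≡ 8 (mod 16). Working modulo 32, m ∈ {8, 24}; for each such r, r² ≡ 0 (mod 32).

(⟸) This fails: take m = 0. Then 0² = 0 ≡ 0 (mod 32), yet 0 ≡ 0 (mod 16), not 8.

(⇒) holds; (⇐) fails.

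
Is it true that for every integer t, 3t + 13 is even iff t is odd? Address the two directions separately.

(⇒) Suppose 3t + 13 is even. Since 3 is odd, 3t and t have the same parity, so 3t + 13 ≡ t + 13 (mod 2). As 13 is odd, 3t + 13 is even exactly when t is odd. Thus t is odd.

(⇐) Conversely, suppose t is odd; write t = 2j + 1. Then 3t + 13 = 3·(2j + 1) + 13 = 2·3j + 16, which is even.

Both directions hold; the statement is true.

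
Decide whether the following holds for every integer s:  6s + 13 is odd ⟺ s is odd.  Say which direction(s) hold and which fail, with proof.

Not equivalent: only (⇐) holds.

Forward direction. This fails: take s = 6. Then 6s + 13 = 49, which is odd, yet s = 6 is even, not odd.

Converse. Suppose s is odd. Since 6 is even, 6s is even for every s, so 6s + 13 has the same parity as 13, which is odd. Hence 6s + 13 is odd.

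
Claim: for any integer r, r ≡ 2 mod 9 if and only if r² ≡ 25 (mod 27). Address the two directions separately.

(⇒) fails and (⇐) fails.

(→) This fails: take r = 2. Then 2 ≡ 2 (mod 9), but 2² = 4 ≡ 4 (mod 27), not 25.

(←) This fails: take r = 5. Then 5² = 25 ≡ 25 (mod 27), yet 5 ≡ 5 (mod 9), not 2.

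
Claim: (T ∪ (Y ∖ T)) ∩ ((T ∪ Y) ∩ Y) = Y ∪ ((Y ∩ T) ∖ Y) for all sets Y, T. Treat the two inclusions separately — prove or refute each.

Forward inclusion. Let x ∈ (T ∪ (Y ∖ T)) ∩ ((T ∪ Y) ∩ Y). Then either x ∈ Y and x ∉ T; or x ∈ Y ∩ T. In each case x ∈ Y ∪ ((Y ∩ T) ∖ Y), so (T ∪ (Y ∖ T)) ∩ ((T ∪ Y) ∩ Y) ⊆ Y ∪ ((Y ∩ T) ∖ Y).

Reverse inclusion. Let x ∈ Y ∪ ((Y ∩ T) ∖ Y). Then either x ∈ Y and x ∉ T; or x ∈ Y ∩ T. In each case x ∈ (T ∪ (Y ∖ T)) ∩ ((T ∪ Y) ∩ Y), so Y ∪ ((Y ∩ T) ∖ Y) ⊆ (T ∪ (Y ∖ T)) ∩ ((T ∪ Y) ∩ Y).

Both inclusions hold; the sets are equal.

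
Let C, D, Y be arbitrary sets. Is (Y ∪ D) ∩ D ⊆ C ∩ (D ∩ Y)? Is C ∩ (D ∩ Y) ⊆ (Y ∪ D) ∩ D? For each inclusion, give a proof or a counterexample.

Only the reverse inclusion holds.

(⊇) Let x ∈ C ∩ (D ∩ Y). Then x ∈ C ∩ D ∩ Y, from which x ∈ (Y ∪ D) ∩ D.

(⊆) This inclusion fails. Take C = ∅, D = {1}, Y = ∅; then 1 ∈ (Y ∪ D) ∩ D but 1 ∉ C ∩ (D ∩ Y).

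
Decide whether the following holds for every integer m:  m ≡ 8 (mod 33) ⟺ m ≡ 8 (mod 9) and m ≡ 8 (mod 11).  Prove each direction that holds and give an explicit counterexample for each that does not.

Only the converse holds.

(⟹) This fails: m = 41 gives 41 ≡ 8 (mod 33) but 41 ≡ 5 (mod 9), so the conjunction on the right does not hold.

(⟸) Conversely, if m ≡ 8 (mod 9) and m ≡ 8 (mod 11), then by the Chinese remainder theorem m ≡ 8 (mod 99). Since 8 ≡ 8 (mod 33) and 33 ∣ 99, we get m ≡ 8 (mod 33).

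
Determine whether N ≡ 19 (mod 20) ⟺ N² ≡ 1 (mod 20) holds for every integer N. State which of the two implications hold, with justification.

The forward direction holds; the converse fails.

[⇒] Suppose N ≡ 19 (mod 20). Write N = 20j + 19. Then (20j + 19)² = 400j² + 760j + 361 = 20(20j² + 38j + 18) + 1, so N² ≡ 1 (mod 20).

[⇐] This fails: take N = 1. Then 1² = 1 ≡ 1 (mod 20), yet 1 ≡ 1 (mod 20), not 19.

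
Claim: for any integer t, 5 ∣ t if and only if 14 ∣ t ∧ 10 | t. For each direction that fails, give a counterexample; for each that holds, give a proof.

[⇒] This fails: take t = 5. Certainly 5 ∣ 5, but 14 ∤ 5.

[⇐] Suppose 14 ∣ t and 10 ∣ t. Any common multiple of 14 and 10 is a multiple of their lcm; here lcm(14, 10) = 14·10/gcd(14, 10) = 140/2 = 70, so 70 ∣ t. Since 5 ∣ 70, it follows that 5 ∣ t.

Only the converse holds.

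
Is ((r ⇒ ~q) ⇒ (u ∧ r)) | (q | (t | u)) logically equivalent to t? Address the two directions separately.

Only the converse holds.

(⟹) This fails. Under q = T, t = F, u = F, r = F, the left side is true but the right side is false.

(⟸) Assume the antecedent. If t is true, the consequent reduces to true regardless of the other variables. If t is false, the antecedent cannot hold. Either way the consequent holds.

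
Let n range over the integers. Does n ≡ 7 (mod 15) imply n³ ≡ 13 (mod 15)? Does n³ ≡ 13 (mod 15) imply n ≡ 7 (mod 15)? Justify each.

(→) Suppose n ≡ 7 (mod 15). Write n = 15j + 7. Then (15j + 7)³ = 3375j³ + 4725j² + 2205j + 343 = 15(225j³ + 315j² + 147j + 22) + 13, so n³ ≡ 13 (mod 15).

(←) Conversely, suppose n³ ≡ 13 (mod 15). The only residue r in {0, …, 14} with r³ ≡ 13 (mod 15) is r = 7, so n ≡ 7 (mod 15).

Equivalent; both directions hold.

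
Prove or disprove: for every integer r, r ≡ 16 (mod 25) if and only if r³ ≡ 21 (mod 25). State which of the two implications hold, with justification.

The biconditional holds.

(⟹) Suppose r ≡ 16 (mod 25). Write r = 25j + 16. Then (25j + 16)³ = 15625j³ + 30000j² + 19200j + 4096 = 25(625j³ + 1200j² + 768j + 163) + 21, so r³ ≡ 21 (mod 25).

(⟸) Conversely, suppose r³ ≡ 21 (mod 25). The only residue r in {0, …, 24} with r³ ≡ 21 (mod 25) is r = 16, so r ≡ 16 (mod 25).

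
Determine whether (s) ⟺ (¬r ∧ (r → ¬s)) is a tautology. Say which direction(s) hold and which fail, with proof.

Both directions fail.

(⇒) This fails. Under r = T, s = T, the left side is true but the right side is false.

(⇐) This fails. Under r = F, s = F, the left side is false but the right side is true.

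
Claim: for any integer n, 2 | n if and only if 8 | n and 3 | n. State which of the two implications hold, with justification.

Only the converse holds.

(⇒) This fails: take n = 2. Certainly 2 ∣ 2, but 8 ∤ 2.

(⇐) Suppose 8 ∣ n and 3 ∣ n. Any common multiple of 8 and 3 is a multiple of their lcm; here gcd(8, 3) = 1, so lcm(8, 3) = 8·3 = 24, so 24 ∣ n. Since 2 ∣ 24, it follows that 2 ∣ n.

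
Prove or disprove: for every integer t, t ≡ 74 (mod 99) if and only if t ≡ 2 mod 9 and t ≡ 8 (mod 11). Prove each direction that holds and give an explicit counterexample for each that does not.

Forward direction. Suppose t ≡ 74 (mod 99); write t = 99j + 74. Since 9 ∣ 99, reducing mod 9 gives t ≡ 74 ≡ 2 (mod 9); since 11 ∣ 99, reducing mod 11 gives t ≡ 74 ≡ 8 (mod 11).

Converse. If t ≡ 2 (mod 9) and t ≡ 8 (mod 11), then by the Chinese remainder theorem t ≡ 74 (mod 99). This is exactly t ≡ 74 (mod 99).

Both directions hold; the statement is true.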